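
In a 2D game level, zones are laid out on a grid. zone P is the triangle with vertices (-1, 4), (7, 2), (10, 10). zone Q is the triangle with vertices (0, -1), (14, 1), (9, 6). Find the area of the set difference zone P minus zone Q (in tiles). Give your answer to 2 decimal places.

30.51

|zone P| = 35, |zone P∩zone Q| = 4.4886.
|zone P ∖ zone Q| = |zone P| − |zone P∩zone Q| = 35 − 4.4886 = 30.51.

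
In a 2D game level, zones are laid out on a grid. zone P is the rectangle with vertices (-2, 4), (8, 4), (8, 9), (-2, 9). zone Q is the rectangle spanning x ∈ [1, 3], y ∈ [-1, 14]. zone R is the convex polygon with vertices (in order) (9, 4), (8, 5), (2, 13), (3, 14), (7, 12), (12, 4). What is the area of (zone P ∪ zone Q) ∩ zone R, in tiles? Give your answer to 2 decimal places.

|zone P ∪ zone Q| = 70.
|(zone P ∪ zone Q) ∩ zone R| = 7.17.

7.17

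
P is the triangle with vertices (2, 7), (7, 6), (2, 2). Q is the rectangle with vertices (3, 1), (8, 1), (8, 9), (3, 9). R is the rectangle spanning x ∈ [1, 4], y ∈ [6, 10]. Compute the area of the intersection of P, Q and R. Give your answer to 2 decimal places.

0.70

The intersection is the polygon with vertices (3,6.8), (4,6.6), (4,6), (3,6).
By the shoelace formula its area is 0.70.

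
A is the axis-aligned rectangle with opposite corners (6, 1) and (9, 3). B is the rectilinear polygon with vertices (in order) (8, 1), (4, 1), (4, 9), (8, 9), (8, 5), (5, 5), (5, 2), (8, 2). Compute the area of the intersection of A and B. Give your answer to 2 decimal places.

2.00

The intersection is the polygon with vertices (6,2), (8,2), (8,1), (6,1).
By the shoelace formula its area is 2.00.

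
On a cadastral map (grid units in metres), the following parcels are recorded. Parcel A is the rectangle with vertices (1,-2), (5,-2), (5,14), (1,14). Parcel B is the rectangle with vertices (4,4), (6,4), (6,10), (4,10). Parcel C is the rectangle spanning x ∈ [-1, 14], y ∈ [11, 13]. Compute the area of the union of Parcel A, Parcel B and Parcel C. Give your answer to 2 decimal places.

By inclusion–exclusion:
Individual areas: |Parcel A| = 64, |Parcel B| = 12, |Parcel C| = 30.
|Parcel A∩Parcel B|: x∈[4,5], y∈[4,10] → 1·6 = 6.
|Parcel A∩Parcel C|: x∈[1,5], y∈[11,13] → 4·2 = 8.
|Parcel B∩Parcel C| = 0 (no overlap).
|Parcel A∩Parcel B∩Parcel C| = 0.
|Parcel A ∪ Parcel B ∪ Parcel C| = 106 − 14 + 0 = 92.00.

92.00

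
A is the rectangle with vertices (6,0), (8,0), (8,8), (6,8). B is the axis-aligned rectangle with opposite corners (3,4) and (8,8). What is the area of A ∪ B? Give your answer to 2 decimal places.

28.00

By inclusion–exclusion:
Individual areas: |A| = 16, |B| = 20.
|A∩B|: x∈[6,8], y∈[4,8] → 2·4 = 8.
|A ∪ B| = 36 − 8 = 28.00.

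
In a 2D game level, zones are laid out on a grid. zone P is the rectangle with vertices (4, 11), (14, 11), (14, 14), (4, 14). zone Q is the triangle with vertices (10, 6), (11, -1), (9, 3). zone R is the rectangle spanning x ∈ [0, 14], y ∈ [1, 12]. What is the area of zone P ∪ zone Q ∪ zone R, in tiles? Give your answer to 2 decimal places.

By inclusion–exclusion:
Individual areas: |zone P| = 30, |zone Q| = 5, |zone R| = 154.
|zone P∩zone Q| = 0.
|zone P∩zone R|: x∈[4,14], y∈[11,12] → 10·1 = 10.
|zone Q∩zone R| = 4.2857.
|zone P∩zone Q∩zone R| = 0.
|zone P ∪ zone Q ∪ zone R| = 189 − 14.2857 + 0 = 174.71.

174.71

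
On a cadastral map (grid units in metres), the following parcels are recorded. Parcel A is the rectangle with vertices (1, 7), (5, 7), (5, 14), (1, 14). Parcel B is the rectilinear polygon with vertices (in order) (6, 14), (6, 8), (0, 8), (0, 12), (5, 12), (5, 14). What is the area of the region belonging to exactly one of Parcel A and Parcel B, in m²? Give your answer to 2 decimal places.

22.00

|Parcel A| = 28, |Parcel B| = 26, |Parcel A∩Parcel B| = 16.
|Parcel A △ Parcel B| = |Parcel A| + |Parcel B| − 2·|Parcel A∩Parcel B| = 28 + 26 − 32 = 22.00.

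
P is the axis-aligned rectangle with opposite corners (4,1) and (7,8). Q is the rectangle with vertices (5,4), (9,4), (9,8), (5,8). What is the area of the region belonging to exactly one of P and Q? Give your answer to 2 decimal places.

21.00

|P∩Q|: x∈[5,7], y∈[4,8] → 2·4 = 8.
|P △ Q| = |P| + |Q| − 2·|P∩Q| = 21 + 16 − 16 = 21.00.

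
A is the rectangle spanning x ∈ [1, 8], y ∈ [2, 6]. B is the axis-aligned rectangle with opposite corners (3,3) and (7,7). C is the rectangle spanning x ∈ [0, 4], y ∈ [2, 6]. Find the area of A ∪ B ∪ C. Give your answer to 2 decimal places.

36.00

By inclusion–exclusion:
Individual areas: |A| = 28, |B| = 16, |C| = 16.
|A∩B|: x∈[3,7], y∈[3,6] → 4·3 = 12.
|A∩C|: x∈[1,4], y∈[2,6] → 3·4 = 12.
|B∩C|: x∈[3,4], y∈[3,6] → 1·3 = 3.
|A∩B∩C| = 3.
|A ∪ B ∪ C| = 60 − 27 + 3 = 36.00.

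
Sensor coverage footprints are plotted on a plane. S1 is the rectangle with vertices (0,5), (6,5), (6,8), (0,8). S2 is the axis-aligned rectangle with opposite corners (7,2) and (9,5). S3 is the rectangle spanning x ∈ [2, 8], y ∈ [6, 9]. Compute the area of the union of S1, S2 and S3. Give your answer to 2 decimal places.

By inclusion–exclusion:
Individual areas: |S1| = 18, |S2| = 6, |S3| = 18.
|S1∩S2| = 0 (no overlap).
|S1∩S3|: x∈[2,6], y∈[6,8] → 4·2 = 8.
|S2∩S3| = 0 (no overlap).
|S1∩S2∩S3| = 0.
|S1 ∪ S2 ∪ S3| = 42 − 8 + 0 = 34.00.

34.00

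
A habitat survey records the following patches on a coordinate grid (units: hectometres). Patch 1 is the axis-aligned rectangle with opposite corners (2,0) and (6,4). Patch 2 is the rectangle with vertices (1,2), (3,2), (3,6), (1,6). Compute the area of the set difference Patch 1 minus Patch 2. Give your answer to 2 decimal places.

|Patch 1∩Patch 2|: x∈[2,3], y∈[2,4] → 1·2 = 2.
|Patch 1| = 16.
|Patch 1 ∖ Patch 2| = |Patch 1| − |Patch 1∩Patch 2| = 16 − 2 = 14.00.

14.00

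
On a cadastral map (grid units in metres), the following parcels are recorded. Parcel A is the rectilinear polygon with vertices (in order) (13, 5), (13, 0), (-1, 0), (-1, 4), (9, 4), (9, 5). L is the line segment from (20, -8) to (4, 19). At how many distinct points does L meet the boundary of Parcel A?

The segment meets the boundary at (12.296,5), (13,3.812).

2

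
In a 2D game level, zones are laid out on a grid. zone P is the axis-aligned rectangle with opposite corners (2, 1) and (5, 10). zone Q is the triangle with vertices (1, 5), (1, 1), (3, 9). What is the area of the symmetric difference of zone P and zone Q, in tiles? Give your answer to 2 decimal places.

29.00

|zone P| = 27, |zone Q| = 4, |zone P∩zone Q| = 1.
|zone P △ zone Q| = |zone P| + |zone Q| − 2·|zone P∩zone Q| = 27 + 4 − 2 = 29.00.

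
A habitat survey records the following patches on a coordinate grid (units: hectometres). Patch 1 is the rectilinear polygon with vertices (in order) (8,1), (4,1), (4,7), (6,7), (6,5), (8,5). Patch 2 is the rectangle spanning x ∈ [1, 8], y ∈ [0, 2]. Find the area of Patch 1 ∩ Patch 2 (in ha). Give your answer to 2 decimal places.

4.00

The intersection is the polygon with vertices (4,1), (4,2), (8,2), (8,1).
By the shoelace formula its area is 4.00.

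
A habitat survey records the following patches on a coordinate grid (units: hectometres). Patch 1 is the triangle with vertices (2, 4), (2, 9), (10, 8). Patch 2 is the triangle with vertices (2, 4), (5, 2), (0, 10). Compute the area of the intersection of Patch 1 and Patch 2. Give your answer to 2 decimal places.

1.87

The intersection is the polygon with vertices (2,6.8), (3.333,4.667), (2,4).
By the shoelace formula its area is 1.87.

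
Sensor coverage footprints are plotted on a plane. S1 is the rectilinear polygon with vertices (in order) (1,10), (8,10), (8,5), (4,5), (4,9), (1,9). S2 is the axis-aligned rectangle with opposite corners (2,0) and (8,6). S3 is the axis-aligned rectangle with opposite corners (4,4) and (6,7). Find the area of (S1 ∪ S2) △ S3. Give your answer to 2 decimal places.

49.00

|S1 ∪ S2| = 55.
|(S1 ∪ S2) ∩ S3| = 6.
|(S1 ∪ S2) △ S3| = 55 + 6 − 12 = 49.00.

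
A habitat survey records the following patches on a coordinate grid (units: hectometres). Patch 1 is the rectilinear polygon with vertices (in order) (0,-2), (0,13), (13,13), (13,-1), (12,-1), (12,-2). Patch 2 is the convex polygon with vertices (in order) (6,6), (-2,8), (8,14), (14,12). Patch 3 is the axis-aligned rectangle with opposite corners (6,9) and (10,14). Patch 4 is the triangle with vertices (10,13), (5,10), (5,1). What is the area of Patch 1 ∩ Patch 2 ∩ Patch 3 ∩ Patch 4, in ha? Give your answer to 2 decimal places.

7.87

The intersection is the polygon with vertices (6,9), (6,10.6), (10,13), (8.333,9).
By the shoelace formula its area is 7.87.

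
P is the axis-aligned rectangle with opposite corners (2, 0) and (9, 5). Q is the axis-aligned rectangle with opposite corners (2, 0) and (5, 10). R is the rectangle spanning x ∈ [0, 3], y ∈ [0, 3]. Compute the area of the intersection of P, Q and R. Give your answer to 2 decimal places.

3.00

The intersection is the polygon with vertices (2,0), (2,3), (3,3), (3,0).
By the shoelace formula its area is 3.00.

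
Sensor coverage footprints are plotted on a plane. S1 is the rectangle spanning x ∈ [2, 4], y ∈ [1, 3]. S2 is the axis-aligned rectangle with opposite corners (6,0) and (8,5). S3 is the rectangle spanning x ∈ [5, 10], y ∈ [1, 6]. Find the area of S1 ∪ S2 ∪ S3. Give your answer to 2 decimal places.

By inclusion–exclusion:
Individual areas: |S1| = 4, |S2| = 10, |S3| = 25.
|S1∩S2| = 0 (no overlap).
|S1∩S3| = 0 (no overlap).
|S2∩S3|: x∈[6,8], y∈[1,5] → 2·4 = 8.
|S1∩S2∩S3| = 0.
|S1 ∪ S2 ∪ S3| = 39 − 8 + 0 = 31.00.

31.00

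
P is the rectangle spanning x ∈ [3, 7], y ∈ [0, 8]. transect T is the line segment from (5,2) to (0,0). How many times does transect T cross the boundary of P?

The segment meets the boundary at (3,1.2).

1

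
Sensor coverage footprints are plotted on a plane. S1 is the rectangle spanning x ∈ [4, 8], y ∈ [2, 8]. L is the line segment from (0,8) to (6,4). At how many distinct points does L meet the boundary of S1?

The segment meets the boundary at (4,5.333).

1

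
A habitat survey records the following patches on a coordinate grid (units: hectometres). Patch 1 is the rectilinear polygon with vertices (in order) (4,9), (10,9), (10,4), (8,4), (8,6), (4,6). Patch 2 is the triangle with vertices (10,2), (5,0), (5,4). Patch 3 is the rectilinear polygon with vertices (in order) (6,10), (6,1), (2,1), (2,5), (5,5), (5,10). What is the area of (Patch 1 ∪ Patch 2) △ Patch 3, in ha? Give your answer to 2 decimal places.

41.40

|Patch 1 ∪ Patch 2| = 32.
|(Patch 1 ∪ Patch 2) ∩ Patch 3| = 5.8.
|(Patch 1 ∪ Patch 2) △ Patch 3| = 32 + 21 − 11.6 = 41.40.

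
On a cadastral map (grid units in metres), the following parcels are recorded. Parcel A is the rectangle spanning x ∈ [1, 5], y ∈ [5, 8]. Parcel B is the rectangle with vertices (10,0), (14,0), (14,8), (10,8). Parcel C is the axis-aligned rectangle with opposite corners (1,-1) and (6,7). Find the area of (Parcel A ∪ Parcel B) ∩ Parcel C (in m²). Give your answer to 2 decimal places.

The region (Parcel A ∪ Parcel B) ∩ Parcel C is the polygon with vertices (5,5), (1,5), (1,7), (5,7).
By the shoelace formula its area is 8.00.

8.00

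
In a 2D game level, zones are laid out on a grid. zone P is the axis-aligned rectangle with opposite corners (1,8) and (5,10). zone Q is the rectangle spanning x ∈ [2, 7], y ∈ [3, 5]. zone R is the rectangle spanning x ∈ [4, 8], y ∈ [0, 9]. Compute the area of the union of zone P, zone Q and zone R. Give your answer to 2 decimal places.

By inclusion–exclusion:
Individual areas: |zone P| = 8, |zone Q| = 10, |zone R| = 36.
|zone P∩zone Q| = 0 (no overlap).
|zone P∩zone R|: x∈[4,5], y∈[8,9] → 1·1 = 1.
|zone Q∩zone R|: x∈[4,7], y∈[3,5] → 3·2 = 6.
|zone P∩zone Q∩zone R| = 0.
|zone P ∪ zone Q ∪ zone R| = 54 − 7 + 0 = 47.00.

47.00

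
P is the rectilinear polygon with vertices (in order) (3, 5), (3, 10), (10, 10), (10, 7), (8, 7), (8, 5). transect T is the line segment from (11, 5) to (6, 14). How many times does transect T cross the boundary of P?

The segment meets the boundary at (8.222,10), (9.889,7).

2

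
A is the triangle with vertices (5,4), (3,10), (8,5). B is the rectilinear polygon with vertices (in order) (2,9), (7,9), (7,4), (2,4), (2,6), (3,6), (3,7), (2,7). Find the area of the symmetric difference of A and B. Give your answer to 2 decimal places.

16.00

|A| = 10, |B| = 24, |A∩B| = 9.
|A △ B| = |A| + |B| − 2·|A∩B| = 10 + 24 − 18 = 16.00.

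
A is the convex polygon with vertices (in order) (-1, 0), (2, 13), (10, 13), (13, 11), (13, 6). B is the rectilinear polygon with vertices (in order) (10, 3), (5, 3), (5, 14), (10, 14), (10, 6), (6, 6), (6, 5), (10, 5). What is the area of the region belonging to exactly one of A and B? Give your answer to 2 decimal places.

|A| = 117.5, |B| = 51, |A∩B| = 42.5714.
|A △ B| = |A| + |B| − 2·|A∩B| = 117.5 + 51 − 85.1429 = 83.36.

83.36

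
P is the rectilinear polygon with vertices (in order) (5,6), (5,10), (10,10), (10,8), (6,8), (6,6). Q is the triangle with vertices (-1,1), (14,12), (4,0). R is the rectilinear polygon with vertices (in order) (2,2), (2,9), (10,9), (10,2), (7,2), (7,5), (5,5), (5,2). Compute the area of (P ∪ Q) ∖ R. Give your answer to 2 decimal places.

23.13

|P ∪ Q| = 46.2121.
|(P ∪ Q) ∩ R| = 23.0788.
|(P ∪ Q) ∖ R| = 46.2121 − 23.0788 = 23.13.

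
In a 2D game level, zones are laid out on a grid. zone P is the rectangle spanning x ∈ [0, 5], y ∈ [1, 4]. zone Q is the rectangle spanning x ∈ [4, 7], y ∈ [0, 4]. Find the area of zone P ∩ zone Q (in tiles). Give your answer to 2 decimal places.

3.00

|zone P∩zone Q|: x∈[4,5], y∈[1,4] → 1·3 = 3.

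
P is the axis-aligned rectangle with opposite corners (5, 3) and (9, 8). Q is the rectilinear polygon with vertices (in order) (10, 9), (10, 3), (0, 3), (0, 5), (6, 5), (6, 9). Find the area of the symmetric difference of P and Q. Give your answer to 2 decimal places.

|P| = 20, |Q| = 36, |P∩Q| = 17.
|P △ Q| = |P| + |Q| − 2·|P∩Q| = 20 + 36 − 34 = 22.00.

22.00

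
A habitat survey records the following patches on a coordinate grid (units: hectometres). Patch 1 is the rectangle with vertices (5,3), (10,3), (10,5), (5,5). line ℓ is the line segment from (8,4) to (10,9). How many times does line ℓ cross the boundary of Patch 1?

1

The segment meets the boundary at (8.4,5).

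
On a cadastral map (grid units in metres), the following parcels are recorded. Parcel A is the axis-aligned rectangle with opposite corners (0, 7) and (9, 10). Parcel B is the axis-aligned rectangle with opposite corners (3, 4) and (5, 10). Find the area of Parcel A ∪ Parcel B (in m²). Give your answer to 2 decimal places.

33.00

By inclusion–exclusion:
Individual areas: |Parcel A| = 27, |Parcel B| = 12.
|Parcel A∩Parcel B|: x∈[3,5], y∈[7,10] → 2·3 = 6.
|Parcel A ∪ Parcel B| = 39 − 6 = 33.00.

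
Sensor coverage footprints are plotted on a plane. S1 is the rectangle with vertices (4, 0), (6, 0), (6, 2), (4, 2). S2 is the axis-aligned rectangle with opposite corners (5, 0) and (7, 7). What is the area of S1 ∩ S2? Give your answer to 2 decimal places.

2.00

|S1∩S2|: x∈[5,6], y∈[0,2] → 1·2 = 2.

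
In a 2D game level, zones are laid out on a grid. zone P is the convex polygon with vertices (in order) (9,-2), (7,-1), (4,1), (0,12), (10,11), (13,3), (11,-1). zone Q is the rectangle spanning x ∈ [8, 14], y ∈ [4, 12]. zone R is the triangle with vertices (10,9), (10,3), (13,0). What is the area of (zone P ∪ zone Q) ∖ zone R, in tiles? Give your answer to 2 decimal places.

|zone P ∪ zone Q| = 138.6125.
|(zone P ∪ zone Q) ∩ zone R| = 8.4.
|(zone P ∪ zone Q) ∖ zone R| = 138.6125 − 8.4 = 130.21.

130.21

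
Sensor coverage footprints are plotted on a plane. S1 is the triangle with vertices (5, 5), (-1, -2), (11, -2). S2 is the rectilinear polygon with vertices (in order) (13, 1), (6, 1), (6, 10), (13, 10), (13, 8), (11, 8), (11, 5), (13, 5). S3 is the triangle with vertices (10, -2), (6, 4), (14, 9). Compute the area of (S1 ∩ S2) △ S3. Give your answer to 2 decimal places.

|S1 ∩ S2| = 3.4405.
|(S1 ∩ S2) ∩ S3| = 0.4821.
|(S1 ∩ S2) △ S3| = 3.4405 + 34 − 0.9643 = 36.48.

36.48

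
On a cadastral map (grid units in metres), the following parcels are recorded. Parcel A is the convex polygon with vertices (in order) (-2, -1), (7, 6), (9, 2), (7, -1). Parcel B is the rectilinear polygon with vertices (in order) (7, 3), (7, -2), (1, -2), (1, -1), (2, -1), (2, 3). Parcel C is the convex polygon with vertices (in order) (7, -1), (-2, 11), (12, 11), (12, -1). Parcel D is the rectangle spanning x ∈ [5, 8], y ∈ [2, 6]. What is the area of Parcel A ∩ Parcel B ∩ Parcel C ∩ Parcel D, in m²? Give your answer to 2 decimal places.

The intersection is the polygon with vertices (7,2), (5,2), (5,3), (7,3).
By the shoelace formula its area is 2.00.

2.00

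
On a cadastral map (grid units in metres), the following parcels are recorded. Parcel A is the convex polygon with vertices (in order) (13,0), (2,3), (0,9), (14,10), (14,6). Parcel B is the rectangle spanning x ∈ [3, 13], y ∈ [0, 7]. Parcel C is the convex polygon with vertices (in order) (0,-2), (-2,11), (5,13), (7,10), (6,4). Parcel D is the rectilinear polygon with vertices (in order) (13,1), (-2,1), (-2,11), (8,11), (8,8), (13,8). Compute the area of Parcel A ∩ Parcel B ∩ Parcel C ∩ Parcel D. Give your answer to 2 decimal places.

The intersection is the polygon with vertices (6.5,7), (6,4), (4.357,2.357), (3,2.727), (3,7).
By the shoelace formula its area is 13.08.

13.08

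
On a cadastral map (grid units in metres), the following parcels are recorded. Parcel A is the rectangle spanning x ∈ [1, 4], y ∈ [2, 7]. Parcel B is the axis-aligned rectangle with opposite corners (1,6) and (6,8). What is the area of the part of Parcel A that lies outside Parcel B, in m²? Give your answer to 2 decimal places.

12.00

|Parcel A∩Parcel B|: x∈[1,4], y∈[6,7] → 3·1 = 3.
|Parcel A| = 15.
|Parcel A ∖ Parcel B| = |Parcel A| − |Parcel A∩Parcel B| = 15 − 3 = 12.00.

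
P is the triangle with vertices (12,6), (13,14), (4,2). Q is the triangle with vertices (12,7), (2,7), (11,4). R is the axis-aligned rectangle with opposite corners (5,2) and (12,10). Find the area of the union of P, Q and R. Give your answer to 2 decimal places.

63.92

By inclusion–exclusion:
Individual areas: |P| = 30, |Q| = 15, |R| = 56.
|P∩Q| = 8.7917.
|P∩R| = 23.5833.
|Q∩R| = 13.5.
|P∩Q∩R| = 8.7917.
|P ∪ Q ∪ R| = 101 − 45.875 + 8.7917 = 63.92.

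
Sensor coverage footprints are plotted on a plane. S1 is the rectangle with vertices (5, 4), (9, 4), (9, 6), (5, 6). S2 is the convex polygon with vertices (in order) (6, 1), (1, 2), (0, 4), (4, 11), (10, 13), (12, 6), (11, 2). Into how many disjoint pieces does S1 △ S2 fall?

1

S1 △ S2 is a single connected region.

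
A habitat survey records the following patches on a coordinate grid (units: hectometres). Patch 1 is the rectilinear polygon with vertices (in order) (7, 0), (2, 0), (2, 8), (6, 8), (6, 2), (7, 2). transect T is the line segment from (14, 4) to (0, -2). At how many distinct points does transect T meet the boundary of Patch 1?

2

The segment meets the boundary at (4.667,0), (7,1).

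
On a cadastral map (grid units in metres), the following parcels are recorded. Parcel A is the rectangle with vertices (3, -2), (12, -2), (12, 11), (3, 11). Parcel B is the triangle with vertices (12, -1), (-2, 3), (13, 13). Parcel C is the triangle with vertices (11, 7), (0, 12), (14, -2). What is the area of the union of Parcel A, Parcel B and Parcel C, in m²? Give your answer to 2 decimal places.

142.66

By inclusion–exclusion:
Individual areas: |Parcel A| = 117, |Parcel B| = 100, |Parcel C| = 42.
|Parcel A∩Parcel B| = 80.0952.
|Parcel A∩Parcel C| = 35.5455.
|Parcel B∩Parcel C| = 30.1236.
|Parcel A∩Parcel B∩Parcel C| = 29.4216.
|Parcel A ∪ Parcel B ∪ Parcel C| = 259 − 145.7643 + 29.4216 = 142.66.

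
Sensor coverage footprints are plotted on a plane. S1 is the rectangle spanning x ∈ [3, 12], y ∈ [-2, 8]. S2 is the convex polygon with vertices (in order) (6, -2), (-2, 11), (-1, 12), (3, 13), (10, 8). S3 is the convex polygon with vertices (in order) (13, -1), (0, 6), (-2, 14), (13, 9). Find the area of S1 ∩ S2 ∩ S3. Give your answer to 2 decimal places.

29.53

The intersection is the polygon with vertices (10,8), (7.57,1.924), (3,4.385), (3,8).
By the shoelace formula its area is 29.53.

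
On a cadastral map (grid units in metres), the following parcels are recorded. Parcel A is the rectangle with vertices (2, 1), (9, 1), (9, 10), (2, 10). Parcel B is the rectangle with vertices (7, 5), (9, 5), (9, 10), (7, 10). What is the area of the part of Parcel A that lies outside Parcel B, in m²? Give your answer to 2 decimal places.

|Parcel A∩Parcel B|: x∈[7,9], y∈[5,10] → 2·5 = 10.
|Parcel A| = 63.
|Parcel A ∖ Parcel B| = |Parcel A| − |Parcel A∩Parcel B| = 63 − 10 = 53.00.

53.00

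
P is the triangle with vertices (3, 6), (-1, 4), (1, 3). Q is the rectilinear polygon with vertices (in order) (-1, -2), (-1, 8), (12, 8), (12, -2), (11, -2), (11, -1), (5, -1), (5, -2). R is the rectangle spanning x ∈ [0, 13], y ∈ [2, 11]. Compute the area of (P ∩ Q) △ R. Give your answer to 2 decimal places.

114.00

|P ∩ Q| = 4.
|(P ∩ Q) ∩ R| = 3.5.
|(P ∩ Q) △ R| = 4 + 117 − 7 = 114.00.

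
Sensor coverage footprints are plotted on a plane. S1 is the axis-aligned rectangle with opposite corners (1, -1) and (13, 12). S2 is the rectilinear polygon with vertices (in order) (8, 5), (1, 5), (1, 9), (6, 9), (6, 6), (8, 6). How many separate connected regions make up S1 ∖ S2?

S1 ∖ S2 is a single connected region.

1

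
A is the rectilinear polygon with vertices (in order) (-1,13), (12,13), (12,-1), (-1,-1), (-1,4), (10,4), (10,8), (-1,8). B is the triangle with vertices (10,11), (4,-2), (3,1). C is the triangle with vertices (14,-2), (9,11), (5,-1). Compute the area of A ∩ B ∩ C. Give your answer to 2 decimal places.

0.97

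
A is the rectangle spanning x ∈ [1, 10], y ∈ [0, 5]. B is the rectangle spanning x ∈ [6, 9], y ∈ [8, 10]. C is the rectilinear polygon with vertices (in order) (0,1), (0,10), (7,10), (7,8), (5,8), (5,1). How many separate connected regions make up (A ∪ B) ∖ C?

(A ∪ B) ∖ C splits into 2 disjoint pieces (area 29, area 4).

2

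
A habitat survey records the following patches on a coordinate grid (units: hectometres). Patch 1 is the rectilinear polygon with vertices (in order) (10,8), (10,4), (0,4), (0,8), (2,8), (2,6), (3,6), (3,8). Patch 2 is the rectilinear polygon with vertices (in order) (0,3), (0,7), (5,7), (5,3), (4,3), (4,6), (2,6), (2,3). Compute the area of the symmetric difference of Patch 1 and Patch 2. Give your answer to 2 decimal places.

32.00

|Patch 1| = 38, |Patch 2| = 14, |Patch 1∩Patch 2| = 10.
|Patch 1 △ Patch 2| = |Patch 1| + |Patch 2| − 2·|Patch 1∩Patch 2| = 38 + 14 − 20 = 32.00.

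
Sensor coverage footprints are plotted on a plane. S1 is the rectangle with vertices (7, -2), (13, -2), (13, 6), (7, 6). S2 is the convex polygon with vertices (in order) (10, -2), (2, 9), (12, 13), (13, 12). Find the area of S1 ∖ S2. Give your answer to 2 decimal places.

23.33

|S1| = 48, |S1∩S2| = 24.6696.
|S1 ∖ S2| = |S1| − |S1∩S2| = 48 − 24.6696 = 23.33.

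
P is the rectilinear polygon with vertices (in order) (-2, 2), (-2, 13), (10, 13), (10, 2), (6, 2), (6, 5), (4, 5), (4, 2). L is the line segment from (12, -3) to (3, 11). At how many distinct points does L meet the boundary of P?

The segment meets the boundary at (8.786,2).

1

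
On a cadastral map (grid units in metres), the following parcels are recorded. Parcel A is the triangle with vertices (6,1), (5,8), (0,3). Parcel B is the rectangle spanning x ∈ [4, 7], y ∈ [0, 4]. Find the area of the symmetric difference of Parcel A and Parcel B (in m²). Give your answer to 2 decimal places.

22.62

|Parcel A| = 20, |Parcel B| = 12, |Parcel A∩Parcel B| = 4.6905.
|Parcel A △ Parcel B| = |Parcel A| + |Parcel B| − 2·|Parcel A∩Parcel B| = 20 + 12 − 9.381 = 22.62.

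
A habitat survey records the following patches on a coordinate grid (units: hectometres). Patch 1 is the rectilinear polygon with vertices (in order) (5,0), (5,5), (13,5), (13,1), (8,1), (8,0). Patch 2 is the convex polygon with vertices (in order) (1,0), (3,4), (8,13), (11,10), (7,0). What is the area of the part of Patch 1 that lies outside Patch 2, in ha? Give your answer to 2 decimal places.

20.00

|Patch 1| = 35, |Patch 1∩Patch 2| = 15.
|Patch 1 ∖ Patch 2| = |Patch 1| − |Patch 1∩Patch 2| = 35 − 15 = 20.00.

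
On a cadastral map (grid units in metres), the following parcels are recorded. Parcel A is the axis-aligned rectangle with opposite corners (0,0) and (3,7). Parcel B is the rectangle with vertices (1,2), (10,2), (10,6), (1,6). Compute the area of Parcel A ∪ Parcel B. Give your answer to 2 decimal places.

49.00

By inclusion–exclusion:
Individual areas: |Parcel A| = 21, |Parcel B| = 36.
|Parcel A∩Parcel B|: x∈[1,3], y∈[2,6] → 2·4 = 8.
|Parcel A ∪ Parcel B| = 57 − 8 = 49.00.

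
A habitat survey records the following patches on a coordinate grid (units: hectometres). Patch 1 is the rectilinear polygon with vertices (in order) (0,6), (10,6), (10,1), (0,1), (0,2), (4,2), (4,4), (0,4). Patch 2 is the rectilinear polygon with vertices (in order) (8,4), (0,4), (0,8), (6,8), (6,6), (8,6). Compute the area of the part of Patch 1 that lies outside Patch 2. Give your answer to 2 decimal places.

|Patch 1| = 42, |Patch 1∩Patch 2| = 16.
|Patch 1 ∖ Patch 2| = |Patch 1| − |Patch 1∩Patch 2| = 42 − 16 = 26.00.

26.00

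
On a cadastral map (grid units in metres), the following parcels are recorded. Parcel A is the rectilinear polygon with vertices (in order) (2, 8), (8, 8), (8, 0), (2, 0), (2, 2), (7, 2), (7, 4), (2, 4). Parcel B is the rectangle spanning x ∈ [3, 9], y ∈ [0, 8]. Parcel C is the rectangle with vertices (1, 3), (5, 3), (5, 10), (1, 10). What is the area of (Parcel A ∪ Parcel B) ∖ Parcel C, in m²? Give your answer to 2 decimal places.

40.00

|Parcel A ∪ Parcel B| = 54.
|(Parcel A ∪ Parcel B) ∩ Parcel C| = 14.
|(Parcel A ∪ Parcel B) ∖ Parcel C| = 54 − 14 = 40.00.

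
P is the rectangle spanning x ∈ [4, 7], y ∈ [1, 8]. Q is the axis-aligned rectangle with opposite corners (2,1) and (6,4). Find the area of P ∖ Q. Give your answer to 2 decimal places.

15.00

|P∩Q|: x∈[4,6], y∈[1,4] → 2·3 = 6.
|P| = 21.
|P ∖ Q| = |P| − |P∩Q| = 21 − 6 = 15.00.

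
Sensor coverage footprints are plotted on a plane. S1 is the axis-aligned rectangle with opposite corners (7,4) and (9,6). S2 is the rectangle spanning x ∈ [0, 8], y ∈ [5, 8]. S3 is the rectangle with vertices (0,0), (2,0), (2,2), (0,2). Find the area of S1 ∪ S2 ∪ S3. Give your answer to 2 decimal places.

31.00

By inclusion–exclusion:
Individual areas: |S1| = 4, |S2| = 24, |S3| = 4.
|S1∩S2|: x∈[7,8], y∈[5,6] → 1·1 = 1.
|S1∩S3| = 0 (no overlap).
|S2∩S3| = 0 (no overlap).
|S1∩S2∩S3| = 0.
|S1 ∪ S2 ∪ S3| = 32 − 1 + 0 = 31.00.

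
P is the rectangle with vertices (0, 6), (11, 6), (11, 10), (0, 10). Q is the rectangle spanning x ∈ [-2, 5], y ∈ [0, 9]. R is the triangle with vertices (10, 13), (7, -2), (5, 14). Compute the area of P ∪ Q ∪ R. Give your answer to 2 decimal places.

118.00

By inclusion–exclusion:
Individual areas: |P| = 44, |Q| = 63, |R| = 39.
|P∩Q|: x∈[0,5], y∈[6,9] → 5·3 = 15.
|P∩R| = 13.
|Q∩R| = 0.
|P∩Q∩R| = 0.
|P ∪ Q ∪ R| = 146 − 28 + 0 = 118.00.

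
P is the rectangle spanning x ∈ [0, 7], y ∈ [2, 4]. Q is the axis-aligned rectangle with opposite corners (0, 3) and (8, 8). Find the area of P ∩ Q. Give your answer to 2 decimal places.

7.00

|P∩Q|: x∈[0,7], y∈[3,4] → 7·1 = 7.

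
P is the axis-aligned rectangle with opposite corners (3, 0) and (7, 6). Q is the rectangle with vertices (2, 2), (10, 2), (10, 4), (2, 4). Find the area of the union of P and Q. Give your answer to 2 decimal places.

By inclusion–exclusion:
Individual areas: |P| = 24, |Q| = 16.
|P∩Q|: x∈[3,7], y∈[2,4] → 4·2 = 8.
|P ∪ Q| = 40 − 8 = 32.00.

32.00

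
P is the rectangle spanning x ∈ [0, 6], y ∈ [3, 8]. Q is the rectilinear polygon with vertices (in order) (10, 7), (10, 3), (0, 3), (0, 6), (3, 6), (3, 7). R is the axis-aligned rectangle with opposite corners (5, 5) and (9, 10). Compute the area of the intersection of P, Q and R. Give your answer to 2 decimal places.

The intersection is the polygon with vertices (6,7), (6,5), (5,5), (5,7).
By the shoelace formula its area is 2.00.

2.00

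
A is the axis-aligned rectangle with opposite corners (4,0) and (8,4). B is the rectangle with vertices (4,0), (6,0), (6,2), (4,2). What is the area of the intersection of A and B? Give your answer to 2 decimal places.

4.00

|A∩B|: x∈[4,6], y∈[0,2] → 2·2 = 4.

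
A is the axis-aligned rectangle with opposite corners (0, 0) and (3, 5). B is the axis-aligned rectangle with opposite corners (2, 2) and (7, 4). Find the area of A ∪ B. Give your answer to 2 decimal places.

By inclusion–exclusion:
Individual areas: |A| = 15, |B| = 10.
|A∩B|: x∈[2,3], y∈[2,4] → 1·2 = 2.
|A ∪ B| = 25 − 2 = 23.00.

23.00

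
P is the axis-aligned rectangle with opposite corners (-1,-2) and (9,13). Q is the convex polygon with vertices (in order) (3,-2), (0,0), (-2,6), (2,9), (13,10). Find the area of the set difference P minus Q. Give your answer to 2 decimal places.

|P| = 150, |P∩Q| = 80.7523.
|P ∖ Q| = |P| − |P∩Q| = 150 − 80.7523 = 69.25.

69.25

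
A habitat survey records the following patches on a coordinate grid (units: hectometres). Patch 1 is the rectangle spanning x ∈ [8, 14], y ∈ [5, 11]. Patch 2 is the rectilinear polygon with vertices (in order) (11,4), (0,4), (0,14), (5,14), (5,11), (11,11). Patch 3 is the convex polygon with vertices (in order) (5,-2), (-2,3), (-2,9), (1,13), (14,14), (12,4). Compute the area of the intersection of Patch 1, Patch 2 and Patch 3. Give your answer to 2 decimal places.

The intersection is the polygon with vertices (11,5), (8,5), (8,11), (11,11).
By the shoelace formula its area is 18.00.

18.00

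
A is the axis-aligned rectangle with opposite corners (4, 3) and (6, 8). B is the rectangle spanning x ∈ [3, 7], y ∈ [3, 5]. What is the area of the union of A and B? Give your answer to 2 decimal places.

14.00

By inclusion–exclusion:
Individual areas: |A| = 10, |B| = 8.
|A∩B|: x∈[4,6], y∈[3,5] → 2·2 = 4.
|A ∪ B| = 18 − 4 = 14.00.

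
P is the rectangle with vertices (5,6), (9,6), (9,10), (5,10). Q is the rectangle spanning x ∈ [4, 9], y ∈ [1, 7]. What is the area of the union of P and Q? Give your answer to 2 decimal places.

By inclusion–exclusion:
Individual areas: |P| = 16, |Q| = 30.
|P∩Q|: x∈[5,9], y∈[6,7] → 4·1 = 4.
|P ∪ Q| = 46 − 4 = 42.00.

42.00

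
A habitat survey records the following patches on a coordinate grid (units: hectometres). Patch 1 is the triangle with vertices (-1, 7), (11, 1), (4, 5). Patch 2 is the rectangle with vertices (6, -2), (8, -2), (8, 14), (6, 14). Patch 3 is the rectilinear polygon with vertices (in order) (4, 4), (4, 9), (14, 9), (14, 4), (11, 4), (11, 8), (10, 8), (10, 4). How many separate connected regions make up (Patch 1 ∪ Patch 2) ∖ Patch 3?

3

(Patch 1 ∪ Patch 2) ∖ Patch 3 splits into 3 disjoint pieces (area 1.25, area 12.5536, area 10).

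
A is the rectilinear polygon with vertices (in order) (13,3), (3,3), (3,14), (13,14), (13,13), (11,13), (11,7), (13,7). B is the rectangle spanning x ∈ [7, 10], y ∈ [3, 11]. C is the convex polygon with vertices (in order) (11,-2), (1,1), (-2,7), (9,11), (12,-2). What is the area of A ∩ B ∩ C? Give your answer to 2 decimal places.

21.11

The intersection is the polygon with vertices (7,10.273), (9,11), (10,6.667), (10,3), (7,3).
By the shoelace formula its area is 21.11.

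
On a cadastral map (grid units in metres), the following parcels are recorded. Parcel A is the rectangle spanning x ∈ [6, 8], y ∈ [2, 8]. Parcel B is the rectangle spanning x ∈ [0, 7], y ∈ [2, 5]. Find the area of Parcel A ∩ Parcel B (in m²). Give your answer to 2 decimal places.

|Parcel A∩Parcel B|: x∈[6,7], y∈[2,5] → 1·3 = 3.

3.00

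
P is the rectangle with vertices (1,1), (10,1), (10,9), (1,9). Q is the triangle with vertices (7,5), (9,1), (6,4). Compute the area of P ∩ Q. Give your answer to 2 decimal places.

3.00

The intersection is the polygon with vertices (9,1), (6,4), (7,5).
By the shoelace formula its area is 3.00.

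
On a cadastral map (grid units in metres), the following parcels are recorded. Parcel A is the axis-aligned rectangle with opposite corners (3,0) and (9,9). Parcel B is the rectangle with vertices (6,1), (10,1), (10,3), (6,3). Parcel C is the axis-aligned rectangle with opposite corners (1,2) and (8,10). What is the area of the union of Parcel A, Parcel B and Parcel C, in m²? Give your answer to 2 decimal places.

By inclusion–exclusion:
Individual areas: |Parcel A| = 54, |Parcel B| = 8, |Parcel C| = 56.
|Parcel A∩Parcel B|: x∈[6,9], y∈[1,3] → 3·2 = 6.
|Parcel A∩Parcel C|: x∈[3,8], y∈[2,9] → 5·7 = 35.
|Parcel B∩Parcel C|: x∈[6,8], y∈[2,3] → 2·1 = 2.
|Parcel A∩Parcel B∩Parcel C| = 2.
|Parcel A ∪ Parcel B ∪ Parcel C| = 118 − 43 + 2 = 77.00.

77.00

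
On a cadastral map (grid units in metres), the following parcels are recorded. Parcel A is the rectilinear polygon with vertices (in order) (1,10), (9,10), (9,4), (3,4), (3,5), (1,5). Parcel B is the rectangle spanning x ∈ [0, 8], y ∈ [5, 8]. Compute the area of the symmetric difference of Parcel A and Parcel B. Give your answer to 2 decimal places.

28.00

|Parcel A| = 46, |Parcel B| = 24, |Parcel A∩Parcel B| = 21.
|Parcel A △ Parcel B| = |Parcel A| + |Parcel B| − 2·|Parcel A∩Parcel B| = 46 + 24 − 42 = 28.00.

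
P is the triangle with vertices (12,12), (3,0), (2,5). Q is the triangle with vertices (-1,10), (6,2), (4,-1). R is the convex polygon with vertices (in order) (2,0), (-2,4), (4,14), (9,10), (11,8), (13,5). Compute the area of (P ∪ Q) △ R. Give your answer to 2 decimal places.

|P ∪ Q| = 38.6804.
|(P ∪ Q) ∩ R| = 33.2233.
|(P ∪ Q) △ R| = 38.6804 + 109.5 − 66.4466 = 81.73.

81.73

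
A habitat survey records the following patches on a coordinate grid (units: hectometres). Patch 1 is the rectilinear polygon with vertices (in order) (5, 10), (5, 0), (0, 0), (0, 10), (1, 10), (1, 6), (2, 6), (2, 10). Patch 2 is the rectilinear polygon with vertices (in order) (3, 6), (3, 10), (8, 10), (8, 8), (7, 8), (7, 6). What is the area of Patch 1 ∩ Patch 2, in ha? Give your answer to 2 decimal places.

The intersection is the polygon with vertices (5,6), (3,6), (3,10), (5,10).
By the shoelace formula its area is 8.00.

8.00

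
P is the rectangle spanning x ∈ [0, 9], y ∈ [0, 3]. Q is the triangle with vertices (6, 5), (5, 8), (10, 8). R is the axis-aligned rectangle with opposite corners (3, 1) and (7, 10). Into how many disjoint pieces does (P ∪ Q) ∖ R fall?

2

(P ∪ Q) ∖ R splits into 2 disjoint pieces (area 19, area 3.375).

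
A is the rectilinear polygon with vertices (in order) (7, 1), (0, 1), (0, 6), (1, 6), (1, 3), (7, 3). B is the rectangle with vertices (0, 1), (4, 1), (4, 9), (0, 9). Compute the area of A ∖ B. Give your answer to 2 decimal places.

|A| = 17, |A∩B| = 11.
|A ∖ B| = |A| − |A∩B| = 17 − 11 = 6.00.

6.00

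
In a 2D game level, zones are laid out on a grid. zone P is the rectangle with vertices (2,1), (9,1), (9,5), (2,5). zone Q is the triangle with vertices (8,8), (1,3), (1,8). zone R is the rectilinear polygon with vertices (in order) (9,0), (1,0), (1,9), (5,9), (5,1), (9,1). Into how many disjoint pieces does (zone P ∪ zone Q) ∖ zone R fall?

2

(zone P ∪ zone Q) ∖ zone R splits into 2 disjoint pieces (area 16, area 3.2143).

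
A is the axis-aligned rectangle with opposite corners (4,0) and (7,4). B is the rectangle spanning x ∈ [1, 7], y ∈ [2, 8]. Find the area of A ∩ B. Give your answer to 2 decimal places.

6.00

|A∩B|: x∈[4,7], y∈[2,4] → 3·2 = 6.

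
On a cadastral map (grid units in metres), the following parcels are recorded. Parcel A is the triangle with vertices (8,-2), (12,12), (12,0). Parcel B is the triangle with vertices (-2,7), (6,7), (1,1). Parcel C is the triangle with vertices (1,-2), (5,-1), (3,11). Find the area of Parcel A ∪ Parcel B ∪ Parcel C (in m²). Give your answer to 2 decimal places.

66.10

By inclusion–exclusion:
Individual areas: |Parcel A| = 24, |Parcel B| = 24, |Parcel C| = 25.
|Parcel A∩Parcel B| = 0.
|Parcel A∩Parcel C| = 0.
|Parcel B∩Parcel C| = 6.8961.
|Parcel A∩Parcel B∩Parcel C| = 0.
|Parcel A ∪ Parcel B ∪ Parcel C| = 73 − 6.8961 + 0 = 66.10.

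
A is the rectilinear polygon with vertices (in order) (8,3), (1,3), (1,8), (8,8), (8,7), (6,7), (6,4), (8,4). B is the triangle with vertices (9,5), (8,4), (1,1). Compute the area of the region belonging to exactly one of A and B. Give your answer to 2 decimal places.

29.33

|A| = 29, |B| = 2, |A∩B| = 0.8333.
|A △ B| = |A| + |B| − 2·|A∩B| = 29 + 2 − 1.6667 = 29.33.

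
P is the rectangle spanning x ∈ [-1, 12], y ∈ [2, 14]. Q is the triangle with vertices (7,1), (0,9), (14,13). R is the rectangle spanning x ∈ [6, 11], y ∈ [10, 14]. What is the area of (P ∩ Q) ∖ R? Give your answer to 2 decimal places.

|P ∩ Q| = 66.4137.
|(P ∩ Q) ∩ R| = 7.1429.
|(P ∩ Q) ∖ R| = 66.4137 − 7.1429 = 59.27.

59.27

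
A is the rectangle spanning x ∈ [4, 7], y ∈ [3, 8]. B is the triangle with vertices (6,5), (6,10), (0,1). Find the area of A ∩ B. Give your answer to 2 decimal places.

7.00

The intersection is the polygon with vertices (6,8), (6,5), (4,3.667), (4,7), (4.667,8).
By the shoelace formula its area is 7.00.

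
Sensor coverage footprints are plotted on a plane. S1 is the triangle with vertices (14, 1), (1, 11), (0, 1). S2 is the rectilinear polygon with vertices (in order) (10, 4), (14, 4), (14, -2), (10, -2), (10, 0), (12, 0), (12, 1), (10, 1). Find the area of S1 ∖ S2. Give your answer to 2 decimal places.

63.85

|S1| = 70, |S1∩S2| = 6.15.
|S1 ∖ S2| = |S1| − |S1∩S2| = 70 − 6.15 = 63.85.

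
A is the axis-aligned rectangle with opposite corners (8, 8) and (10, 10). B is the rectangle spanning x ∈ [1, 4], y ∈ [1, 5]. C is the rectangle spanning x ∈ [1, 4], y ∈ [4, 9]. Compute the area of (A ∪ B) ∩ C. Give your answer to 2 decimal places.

The region (A ∪ B) ∩ C is the polygon with vertices (4,4), (1,4), (1,5), (4,5).
By the shoelace formula its area is 3.00.

3.00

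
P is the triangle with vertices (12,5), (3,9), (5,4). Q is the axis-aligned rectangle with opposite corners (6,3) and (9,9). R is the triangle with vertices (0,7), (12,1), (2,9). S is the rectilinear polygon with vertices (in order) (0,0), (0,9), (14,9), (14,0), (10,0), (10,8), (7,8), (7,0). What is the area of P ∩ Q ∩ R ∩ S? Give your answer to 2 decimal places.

The intersection is the polygon with vertices (6,5.8), (7,5), (7,4.286), (6,4.143).
By the shoelace formula its area is 1.19.

1.19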